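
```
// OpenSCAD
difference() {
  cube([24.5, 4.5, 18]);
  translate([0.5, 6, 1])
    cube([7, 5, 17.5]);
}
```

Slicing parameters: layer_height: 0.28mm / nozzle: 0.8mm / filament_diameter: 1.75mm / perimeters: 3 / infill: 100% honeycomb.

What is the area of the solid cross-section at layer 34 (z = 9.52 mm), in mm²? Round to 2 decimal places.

110.25 mm²

At z = 9.52 mm: the 24.5×4.5 cube contributes its full rectangle (area 110.25 mm²); the cube at (0.5, 6) (footprint 7×5) is included at this height (area 35.00 mm²); After the difference (first − rest): starting from the 24.5×4.5 cube (110.25 mm²), the 7×5 cube at (0.5, 6) misses the remaining region (no effect) — area = 110.25 mm². Overall, the cross-section is a single solid region. Net area = 110.25 mm².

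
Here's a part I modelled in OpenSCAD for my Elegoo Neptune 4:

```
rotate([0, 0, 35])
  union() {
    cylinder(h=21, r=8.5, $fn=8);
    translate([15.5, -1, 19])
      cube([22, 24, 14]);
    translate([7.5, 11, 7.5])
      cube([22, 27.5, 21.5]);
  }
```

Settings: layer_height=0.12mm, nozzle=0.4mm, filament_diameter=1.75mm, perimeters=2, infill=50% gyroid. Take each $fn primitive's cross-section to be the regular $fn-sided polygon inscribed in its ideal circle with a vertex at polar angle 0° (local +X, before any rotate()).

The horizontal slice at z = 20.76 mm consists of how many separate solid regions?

At z = 20.76 mm: the r=8.5 cylinder contributes a regular 8-gon of circumradius 8.5; the cube at (15.5, -1) (footprint 22×24) is included at this height; the 22×27.5 cube at (7.5, 11) contributes its full rectangle; Taking the union: the regions partially overlap (shared area 168.00 mm²), so overlapping operands fuse into one piece — 2 connected regions; (whole slice rotated 35° about Z — lengths, areas and connectivity unchanged). The result has 2 disconnected regions.

2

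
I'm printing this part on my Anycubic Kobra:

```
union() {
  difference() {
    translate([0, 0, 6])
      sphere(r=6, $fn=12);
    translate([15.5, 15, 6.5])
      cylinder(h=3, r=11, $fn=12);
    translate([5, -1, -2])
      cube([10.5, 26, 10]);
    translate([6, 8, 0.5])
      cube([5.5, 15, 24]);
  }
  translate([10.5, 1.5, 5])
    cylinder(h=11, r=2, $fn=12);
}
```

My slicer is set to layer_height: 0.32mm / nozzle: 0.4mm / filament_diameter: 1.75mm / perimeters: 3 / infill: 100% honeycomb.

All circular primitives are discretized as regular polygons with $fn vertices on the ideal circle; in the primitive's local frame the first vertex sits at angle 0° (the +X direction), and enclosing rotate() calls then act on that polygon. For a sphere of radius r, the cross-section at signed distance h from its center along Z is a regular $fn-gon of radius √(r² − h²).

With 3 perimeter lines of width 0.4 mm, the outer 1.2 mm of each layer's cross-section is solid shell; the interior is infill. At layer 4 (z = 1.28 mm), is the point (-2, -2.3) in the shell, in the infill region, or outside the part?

At z = 1.28 mm: the sphere: section is a regular 12-gon, circumradius = √(r²−h²) = √(6²−4.72²) = 3.704; the cylinder at (15.5, 15) does not reach this height (z outside [6.5, 9.5]); the cube at (5, -1) (footprint 10.5×26) is included at this height; the cube at (6, 8) is present — its section is the full 5.5×15 rectangle; Taking the first minus the rest: starting from the r=6 sphere, the 10.5×26 cube at (5, -1) misses the remaining region (no effect); the 5.5×15 cube at (6, 8) misses the remaining region (no effect) — 1 connected region; the cylinder at (10.5, 1.5) does not reach this height (z outside [5, 16]); Merging all regions: only the result so far is present, so the union is just that shape — 1 connected region. Overall, the cross-section is a single solid region. The nearest boundary edge runs (-1.85, -3.21)→(-3.21, -1.85); distance from the point to it = 0.54 mm. The point is inside the cross-section, 0.54 mm from the nearest boundary — within the 1.2 mm shell band (3 × 0.4).

shell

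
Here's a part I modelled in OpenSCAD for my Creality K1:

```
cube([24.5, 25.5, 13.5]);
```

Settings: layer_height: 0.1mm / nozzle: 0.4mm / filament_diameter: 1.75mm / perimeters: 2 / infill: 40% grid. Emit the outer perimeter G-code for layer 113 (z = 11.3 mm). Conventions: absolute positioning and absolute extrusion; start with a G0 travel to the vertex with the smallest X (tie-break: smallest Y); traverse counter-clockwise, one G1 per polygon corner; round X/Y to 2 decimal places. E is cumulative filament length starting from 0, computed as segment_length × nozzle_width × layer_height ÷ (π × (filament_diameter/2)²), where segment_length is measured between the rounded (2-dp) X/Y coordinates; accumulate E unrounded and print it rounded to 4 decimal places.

At z = 11.3 mm: the 24.5×25.5 cube contributes its full rectangle. The outline is a single polygon with 4 vertices. Extrusion per mm of travel: 0.4 × 0.1 / (π × 0.875²) = 0.016630. Accumulating E over each segment gives final E = 1.6630.

G0 X0.00 Y0.00 Z11.30
G1 X24.50 Y0.00 E0.4074
G1 X24.50 Y25.50 E0.8315
G1 X0.00 Y25.50 E1.2389
G1 X0.00 Y0.00 E1.6630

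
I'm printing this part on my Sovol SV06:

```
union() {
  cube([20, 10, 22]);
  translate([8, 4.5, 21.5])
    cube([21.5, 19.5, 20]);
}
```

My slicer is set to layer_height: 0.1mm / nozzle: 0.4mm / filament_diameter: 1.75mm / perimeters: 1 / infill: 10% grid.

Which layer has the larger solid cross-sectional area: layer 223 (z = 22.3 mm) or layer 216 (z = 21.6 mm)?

Layer 223 (z = 22.3): the cube is absent (z outside [0, 22]); the 21.5×19.5 cube at (8, 4.5) contributes its full rectangle (area 419.25 mm²); Combining (union): only the 21.5×19.5 cube at (8, 4.5) is present, so the union is just that shape — area = 419.25 mm². So its area = 419.25 mm². Layer 216 (z = 21.6): the cube (footprint 20×10) is included at this height (area 200.00 mm²); the cube at (8, 4.5) (footprint 21.5×19.5) is included at this height (area 419.25 mm²); Taking the union: the regions partially overlap — summed areas 619.25 mm² minus the doubly-counted overlap 66.00 mm² gives 553.25 mm² — area = 553.25 mm². So its area = 553.25 mm². Layer 216 is larger (553.25 vs 419.25 mm²).

layer 216 (z = 21.6 mm)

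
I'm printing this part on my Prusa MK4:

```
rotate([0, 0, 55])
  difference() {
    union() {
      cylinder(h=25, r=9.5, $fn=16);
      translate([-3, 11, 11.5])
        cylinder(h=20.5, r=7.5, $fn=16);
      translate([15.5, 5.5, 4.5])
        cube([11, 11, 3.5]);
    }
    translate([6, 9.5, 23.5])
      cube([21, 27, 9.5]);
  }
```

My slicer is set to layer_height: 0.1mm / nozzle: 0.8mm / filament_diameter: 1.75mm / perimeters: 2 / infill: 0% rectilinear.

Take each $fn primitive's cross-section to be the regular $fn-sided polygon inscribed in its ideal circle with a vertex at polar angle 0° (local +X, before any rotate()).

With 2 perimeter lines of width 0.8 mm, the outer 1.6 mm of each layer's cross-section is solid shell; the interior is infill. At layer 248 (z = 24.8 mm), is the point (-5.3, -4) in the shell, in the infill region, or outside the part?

At z = 24.8 mm: the r=9.5 cylinder contributes a regular 16-gon of circumradius 9.5; the cylinder at (-3, 11): section is a regular 16-gon, circumradius r=7.5; the cube at (15.5, 5.5) does not reach this height (z outside [4.5, 8]); Taking the union: the regions partially overlap (shared area 45.35 mm²), so overlapping operands fuse into one piece — 1 connected region; the cube at (6, 9.5) is present — its section is the full 21×27 rectangle; Subtracting the remaining from the first: starting from the result so far, the 21×27 cube at (6, 9.5) misses the remaining region (no effect) — 1 connected region; (rotated 55° about Z; rotation is an isometry so areas/perimeters/island counts are preserved). Overall, the cross-section is a single solid region. Undo the 55° rotation: the query point maps to (-6.317, 2.047) in the un-rotated model frame. The nearest boundary edge runs (-9.50, 0.00)→(-8.78, 3.64); distance from the point to it = 2.72 mm. The point is inside the cross-section and 2.72 mm from the nearest boundary — more than the 1.6 mm shell width (2 × 0.8), so it's in the infill interior.

infill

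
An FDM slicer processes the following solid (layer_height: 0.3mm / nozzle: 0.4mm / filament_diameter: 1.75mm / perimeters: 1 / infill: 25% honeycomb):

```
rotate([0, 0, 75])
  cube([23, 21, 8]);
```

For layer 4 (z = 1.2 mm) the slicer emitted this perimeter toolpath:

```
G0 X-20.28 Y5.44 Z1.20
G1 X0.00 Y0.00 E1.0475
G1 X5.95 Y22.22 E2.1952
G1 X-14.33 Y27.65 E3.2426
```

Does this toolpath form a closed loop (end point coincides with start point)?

Start point (G0): (-20.28, 5.44). End point (last G1): the path does not return to the start — open.

no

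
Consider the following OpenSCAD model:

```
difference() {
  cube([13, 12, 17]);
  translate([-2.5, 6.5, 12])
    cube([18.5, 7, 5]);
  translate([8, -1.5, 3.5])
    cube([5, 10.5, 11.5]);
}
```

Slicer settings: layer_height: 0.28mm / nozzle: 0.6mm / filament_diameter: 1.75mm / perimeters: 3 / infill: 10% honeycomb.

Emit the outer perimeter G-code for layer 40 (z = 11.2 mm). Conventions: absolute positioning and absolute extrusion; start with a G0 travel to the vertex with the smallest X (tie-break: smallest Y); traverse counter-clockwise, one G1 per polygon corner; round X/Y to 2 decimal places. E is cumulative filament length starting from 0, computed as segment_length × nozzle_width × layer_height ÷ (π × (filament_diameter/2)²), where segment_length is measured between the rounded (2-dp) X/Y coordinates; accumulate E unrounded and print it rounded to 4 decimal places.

At z = 11.2 mm: the cube is present — its section is the full 13×12 rectangle; the cube at (-2.5, 6.5) is not intersected at this z (z outside [12, 17]); the 5×10.5 cube at (8, -1.5) contributes its full rectangle; Subtracting the remaining from the first: starting from the 13×12 cube, the 5×10.5 cube at (8, -1.5) partially overlaps it — only the 45.00 mm² overlap (of its 52.50 mm²) is removed, clipping the outline — 1 connected region. The outline is a single polygon with 6 vertices. Extrusion per mm of travel: 0.6 × 0.28 / (π × 0.875²) = 0.069846. Accumulating E over each segment gives final E = 3.4923.

G0 X0.00 Y0.00 Z11.20
G1 X8.00 Y0.00 E0.5588
G1 X8.00 Y9.00 E1.1874
G1 X13.00 Y9.00 E1.5366
G1 X13.00 Y12.00 E1.7462
G1 X0.00 Y12.00 E2.6542
G1 X0.00 Y0.00 E3.4923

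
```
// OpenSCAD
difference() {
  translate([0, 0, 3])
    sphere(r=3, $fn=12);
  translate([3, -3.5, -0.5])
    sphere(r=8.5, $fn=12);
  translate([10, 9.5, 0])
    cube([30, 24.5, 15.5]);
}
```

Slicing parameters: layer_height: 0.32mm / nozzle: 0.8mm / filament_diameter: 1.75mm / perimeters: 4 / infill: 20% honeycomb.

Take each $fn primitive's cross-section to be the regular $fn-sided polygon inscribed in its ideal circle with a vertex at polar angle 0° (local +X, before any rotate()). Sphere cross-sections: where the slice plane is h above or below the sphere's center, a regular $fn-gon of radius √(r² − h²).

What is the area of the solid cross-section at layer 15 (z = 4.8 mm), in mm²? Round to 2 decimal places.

1.06 mm²

At z = 4.8 mm: the r=3 sphere contributes a regular 12-gon of circumradius √(3²−1.8²) = 2.400 (area = (12/2)·2.400²·sin(360°/12) = 17.28 mm²); the sphere at (3, -3.5): section is a regular 12-gon, circumradius = √(r²−h²) = √(8.5²−5.3²) = 6.645 (area = (12/2)·6.645²·sin(360°/12) = 132.48 mm²); the cube at (10, 9.5) (footprint 30×24.5) is included at this height (area 735.00 mm²); After the difference (first − rest): starting from the r=3 sphere (17.28 mm²), the r=8.5 sphere at (3, -3.5) partially overlaps it — only the 16.22 mm² overlap (of its 132.48 mm²) is removed, clipping the outline; the 30×24.5 cube at (10, 9.5) misses the remaining region (no effect) — area = 1.06 mm². Overall, the cross-section is a single solid region. Net area = 1.06 mm².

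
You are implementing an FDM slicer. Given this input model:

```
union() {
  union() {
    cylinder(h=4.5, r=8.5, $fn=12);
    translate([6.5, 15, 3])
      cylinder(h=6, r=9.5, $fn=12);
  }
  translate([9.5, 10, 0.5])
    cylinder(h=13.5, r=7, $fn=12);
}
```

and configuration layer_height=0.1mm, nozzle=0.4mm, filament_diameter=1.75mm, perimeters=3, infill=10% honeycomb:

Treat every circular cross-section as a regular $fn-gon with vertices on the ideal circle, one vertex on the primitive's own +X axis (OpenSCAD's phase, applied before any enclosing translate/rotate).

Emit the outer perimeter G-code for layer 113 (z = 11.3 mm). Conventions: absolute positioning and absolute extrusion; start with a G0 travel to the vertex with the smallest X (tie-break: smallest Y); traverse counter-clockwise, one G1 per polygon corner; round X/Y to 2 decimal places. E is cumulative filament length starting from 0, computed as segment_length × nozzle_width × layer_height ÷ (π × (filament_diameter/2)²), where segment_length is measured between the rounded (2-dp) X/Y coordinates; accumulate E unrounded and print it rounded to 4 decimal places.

At z = 11.3 mm: the cylinder is not intersected at this z (z outside [0, 4.5]); the cylinder at (6.5, 15) is absent (z outside [3, 9]); Taking the union: nothing is present at this height; the r=7 cylinder at (9.5, 10) gives a regular 12-gon of circumradius 7 (constant along its height); Taking the union: only the r=7 cylinder at (9.5, 10) is present, so the union is just that shape — 1 connected region. The outline is a single polygon with 12 vertices. Extrusion per mm of travel: 0.4 × 0.1 / (π × 0.875²) = 0.016630. Accumulating E over each segment gives final E = 0.7230.

G0 X2.50 Y10.00 Z11.30
G1 X3.44 Y6.50 E0.0603
G1 X6.00 Y3.94 E0.1205
G1 X9.50 Y3.00 E0.1807
G1 X13.00 Y3.94 E0.2410
G1 X15.56 Y6.50 E0.3012
G1 X16.50 Y10.00 E0.3615
G1 X15.56 Y13.50 E0.4218
G1 X13.00 Y16.06 E0.4820
G1 X9.50 Y17.00 E0.5422
G1 X6.00 Y16.06 E0.6025
G1 X3.44 Y13.50 E0.6627
G1 X2.50 Y10.00 E0.7230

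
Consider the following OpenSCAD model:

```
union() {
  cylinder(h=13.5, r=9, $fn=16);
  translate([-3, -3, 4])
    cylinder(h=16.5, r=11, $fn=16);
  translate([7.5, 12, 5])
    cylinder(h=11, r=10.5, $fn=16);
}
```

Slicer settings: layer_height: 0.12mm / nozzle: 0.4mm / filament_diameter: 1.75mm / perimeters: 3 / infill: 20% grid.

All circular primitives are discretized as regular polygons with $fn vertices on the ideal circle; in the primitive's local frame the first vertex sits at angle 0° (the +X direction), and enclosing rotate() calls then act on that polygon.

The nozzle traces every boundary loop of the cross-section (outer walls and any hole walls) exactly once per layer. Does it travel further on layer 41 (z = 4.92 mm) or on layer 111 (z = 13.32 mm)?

Layer 41 (z = 4.92): the r=9 cylinder gives a regular 16-gon of circumradius 9 (constant along its height) (perimeter = 2·16·9.000·sin(180°/16) = 56.19 mm); the r=11 cylinder at (-3, -3) contributes a regular 16-gon of circumradius 11 (perimeter = 2·16·11.000·sin(180°/16) = 68.67 mm); the cylinder at (7.5, 12) does not reach this height (z outside [5, 16]); Taking the union: the regions partially overlap (shared area 216.68 mm²), so the edge portions inside another operand are dropped and the merged outline is re-measured after clipping — boundary = 71.98 mm. So its perimeter = 71.98 mm. Layer 111 (z = 13.32): the cylinder: section is a regular 16-gon, circumradius r=9 (perimeter = 2·16·9.000·sin(180°/16) = 56.19 mm); the r=11 cylinder at (-3, -3) contributes a regular 16-gon of circumradius 11 (perimeter = 2·16·11.000·sin(180°/16) = 68.67 mm); the r=10.5 cylinder at (7.5, 12) gives a regular 16-gon of circumradius 10.5 (constant along its height) (perimeter = 2·16·10.500·sin(180°/16) = 65.55 mm); Taking the union: the regions partially overlap (shared area 262.23 mm²), so the edge portions inside another operand are dropped and the merged outline is re-measured after clipping — boundary = 108.85 mm. So its perimeter = 108.85 mm. Layer 111 is larger (108.85 vs 71.98 mm).

layer 111 (z = 13.32 mm)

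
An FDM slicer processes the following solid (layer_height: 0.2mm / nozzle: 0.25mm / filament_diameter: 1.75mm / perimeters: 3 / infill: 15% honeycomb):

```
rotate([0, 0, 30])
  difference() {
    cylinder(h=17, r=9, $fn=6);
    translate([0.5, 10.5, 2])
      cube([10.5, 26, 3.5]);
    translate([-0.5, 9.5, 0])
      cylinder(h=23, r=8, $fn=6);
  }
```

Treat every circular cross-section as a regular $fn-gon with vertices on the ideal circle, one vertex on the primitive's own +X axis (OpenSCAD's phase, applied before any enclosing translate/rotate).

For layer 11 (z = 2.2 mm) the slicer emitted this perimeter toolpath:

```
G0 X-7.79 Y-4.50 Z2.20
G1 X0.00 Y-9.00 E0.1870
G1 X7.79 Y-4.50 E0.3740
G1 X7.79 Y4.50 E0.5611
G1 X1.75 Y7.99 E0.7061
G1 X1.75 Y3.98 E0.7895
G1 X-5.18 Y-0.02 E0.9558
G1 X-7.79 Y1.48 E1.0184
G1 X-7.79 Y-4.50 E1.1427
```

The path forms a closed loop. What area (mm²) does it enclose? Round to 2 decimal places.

158.51 mm²

Apply the shoelace formula to the sequence of (X, Y) vertices; enclosed area = 158.51 mm².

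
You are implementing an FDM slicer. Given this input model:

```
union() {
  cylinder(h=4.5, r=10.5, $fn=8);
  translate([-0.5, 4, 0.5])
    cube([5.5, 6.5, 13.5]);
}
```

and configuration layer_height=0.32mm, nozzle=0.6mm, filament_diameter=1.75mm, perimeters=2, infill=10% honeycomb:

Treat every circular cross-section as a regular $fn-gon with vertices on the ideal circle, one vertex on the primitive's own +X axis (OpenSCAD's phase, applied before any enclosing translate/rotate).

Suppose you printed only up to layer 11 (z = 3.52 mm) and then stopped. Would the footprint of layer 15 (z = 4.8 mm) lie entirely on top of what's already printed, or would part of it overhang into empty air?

Compare the two slices. At z = 3.52: the r=10.5 cylinder contributes a regular 8-gon of circumradius 10.5 (area = (8/2)·10.500²·sin(360°/8) = 311.83 mm²); the cube at (-0.5, 4) (footprint 5.5×6.5) is included at this height (area 35.75 mm²); Combining (union): the regions partially overlap — summed areas 347.58 mm² minus the doubly-counted overlap 30.52 mm² gives 317.06 mm² — area = 317.06 mm². At z = 4.8: the cylinder is absent (z outside [0, 4.5]); the 5.5×6.5 cube at (-0.5, 4) contributes its full rectangle (area 35.75 mm²); Combining (union): only the 5.5×6.5 cube at (-0.5, 4) is present, so the union is just that shape — area = 35.75 mm². Checking containment: the cross-section at z = 4.8 is a subset of the cross-section at z = 3.52.

entirely on top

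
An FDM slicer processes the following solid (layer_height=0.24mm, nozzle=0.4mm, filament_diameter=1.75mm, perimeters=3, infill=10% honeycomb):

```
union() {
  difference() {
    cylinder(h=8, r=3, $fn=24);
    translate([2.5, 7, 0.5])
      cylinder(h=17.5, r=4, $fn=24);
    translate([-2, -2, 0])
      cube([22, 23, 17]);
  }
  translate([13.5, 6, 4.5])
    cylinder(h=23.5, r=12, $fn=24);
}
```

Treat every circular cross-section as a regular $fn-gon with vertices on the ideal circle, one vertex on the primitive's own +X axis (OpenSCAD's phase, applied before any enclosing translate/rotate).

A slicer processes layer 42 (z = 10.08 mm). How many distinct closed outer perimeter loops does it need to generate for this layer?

1

At z = 10.08 mm: the cylinder is absent (z outside [0, 8]); the cylinder at (2.5, 7): section is a regular 24-gon, circumradius r=4; the cube at (-2, -2) is present — its section is the full 22×23 rectangle; Taking the first minus the rest: the first operand is absent here, so nothing remains; the cylinder at (13.5, 6): section is a regular 24-gon, circumradius r=12; Merging all regions: only the r=12 cylinder at (13.5, 6) is present, so the union is just that shape — 1 connected region. The result has 1 disconnected region.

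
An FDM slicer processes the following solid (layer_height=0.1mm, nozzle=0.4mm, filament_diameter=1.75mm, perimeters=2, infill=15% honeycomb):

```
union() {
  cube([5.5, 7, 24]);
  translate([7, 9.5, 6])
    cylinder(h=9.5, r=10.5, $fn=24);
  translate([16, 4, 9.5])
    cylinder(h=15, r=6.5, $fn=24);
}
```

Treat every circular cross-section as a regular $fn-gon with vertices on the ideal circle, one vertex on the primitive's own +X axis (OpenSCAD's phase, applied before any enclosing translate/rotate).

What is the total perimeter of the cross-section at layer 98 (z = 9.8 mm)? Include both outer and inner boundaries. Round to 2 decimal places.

78.56 mm

At z = 9.8 mm: the 5.5×7 cube contributes its full rectangle (perimeter 25.00 mm); the r=10.5 cylinder at (7, 9.5) gives a regular 24-gon of circumradius 10.5 (constant along its height) (perimeter = 2·24·10.500·sin(180°/24) = 65.79 mm); the cylinder at (16, 4): section is a regular 24-gon, circumradius r=6.5 (perimeter = 2·24·6.500·sin(180°/24) = 40.72 mm); Merging all regions: the regions partially overlap (shared area 92.01 mm²), so the edge portions inside another operand are dropped and the merged outline is re-measured after clipping — boundary = 78.56 mm. Overall, the cross-section is a single solid region. Total boundary length (outer) = 78.56 mm.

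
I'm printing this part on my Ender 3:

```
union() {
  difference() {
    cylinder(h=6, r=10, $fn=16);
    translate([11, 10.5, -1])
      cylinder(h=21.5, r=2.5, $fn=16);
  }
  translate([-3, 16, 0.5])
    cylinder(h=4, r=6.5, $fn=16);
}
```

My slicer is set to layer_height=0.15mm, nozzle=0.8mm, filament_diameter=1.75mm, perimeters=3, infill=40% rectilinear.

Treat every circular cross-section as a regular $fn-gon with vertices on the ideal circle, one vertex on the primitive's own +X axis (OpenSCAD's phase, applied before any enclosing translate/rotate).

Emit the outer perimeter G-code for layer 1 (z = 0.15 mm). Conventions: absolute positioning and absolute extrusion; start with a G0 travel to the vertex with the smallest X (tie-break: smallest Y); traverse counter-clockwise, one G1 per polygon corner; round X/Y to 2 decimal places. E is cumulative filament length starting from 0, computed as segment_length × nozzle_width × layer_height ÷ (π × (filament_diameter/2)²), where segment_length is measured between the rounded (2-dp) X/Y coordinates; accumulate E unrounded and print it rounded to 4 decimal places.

G0 X-10.00 Y0.00 Z0.15
G1 X-9.24 Y-3.83 E0.1948
G1 X-7.07 Y-7.07 E0.3894
G1 X-3.83 Y-9.24 E0.5839
G1 X0.00 Y-10.00 E0.7787
G1 X3.83 Y-9.24 E0.9735
G1 X7.07 Y-7.07 E1.1681
G1 X9.24 Y-3.83 E1.3626
G1 X10.00 Y0.00 E1.5574
G1 X9.24 Y3.83 E1.7522
G1 X7.07 Y7.07 E1.9468
G1 X3.83 Y9.24 E2.1413
G1 X0.00 Y10.00 E2.3361
G1 X-3.83 Y9.24 E2.5309
G1 X-7.07 Y7.07 E2.7255
G1 X-9.24 Y3.83 E2.9200
G1 X-10.00 Y0.00 E3.1148

At z = 0.15 mm: the r=10 cylinder contributes a regular 16-gon of circumradius 10; the cylinder at (11, 10.5): section is a regular 16-gon, circumradius r=2.5; Taking the first minus the rest: starting from the r=10 cylinder, the r=2.5 cylinder at (11, 10.5) misses the remaining region (no effect) — 1 connected region; the cylinder at (-3, 16) does not reach this height (z outside [0.5, 4.5]); Taking the union: only that combined region is present, so the union is just that shape — 1 connected region. The outline is a single polygon with 16 vertices. Extrusion per mm of travel: 0.8 × 0.15 / (π × 0.875²) = 0.049890. Accumulating E over each segment gives final E = 3.1148.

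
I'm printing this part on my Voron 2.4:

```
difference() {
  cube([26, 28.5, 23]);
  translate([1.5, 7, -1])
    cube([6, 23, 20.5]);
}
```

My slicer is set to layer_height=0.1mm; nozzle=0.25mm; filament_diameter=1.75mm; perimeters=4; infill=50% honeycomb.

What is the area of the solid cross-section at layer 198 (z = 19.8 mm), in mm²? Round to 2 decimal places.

741.00 mm²

At z = 19.8 mm: the 26×28.5 cube contributes its full rectangle (area 741.00 mm²); the cube at (1.5, 7) is absent (z outside [-1, 19.5]); Taking the first minus the rest: none of the subtracted shapes is present at this height, so the 26×28.5 cube is unchanged — area = 741.00 mm². Overall, the cross-section is a single solid region. Net area = 741.00 mm².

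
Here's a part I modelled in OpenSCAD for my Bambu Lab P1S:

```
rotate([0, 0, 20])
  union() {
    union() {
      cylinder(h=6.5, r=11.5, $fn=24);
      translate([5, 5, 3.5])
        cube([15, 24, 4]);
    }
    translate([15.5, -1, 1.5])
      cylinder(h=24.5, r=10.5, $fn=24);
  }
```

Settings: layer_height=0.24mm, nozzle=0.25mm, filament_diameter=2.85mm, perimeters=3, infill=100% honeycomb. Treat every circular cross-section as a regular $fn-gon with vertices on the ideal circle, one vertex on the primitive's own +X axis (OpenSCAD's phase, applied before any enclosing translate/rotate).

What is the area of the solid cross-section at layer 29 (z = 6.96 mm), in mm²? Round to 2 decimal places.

At z = 6.96 mm: the cylinder is absent (z outside [0, 6.5]); the 15×24 cube at (5, 5) contributes its full rectangle (area 360.00 mm²); Combining (union): only the 15×24 cube at (5, 5) is present, so the union is just that shape — area = 360.00 mm²; the r=10.5 cylinder at (15.5, -1) gives a regular 24-gon of circumradius 10.5 (constant along its height) (area = (24/2)·10.500²·sin(360°/24) = 342.42 mm²); Taking the union: the regions partially overlap — summed areas 702.42 mm² minus the doubly-counted overlap 45.06 mm² gives 657.35 mm² — area = 657.35 mm²; (whole slice rotated 20° about Z — lengths, areas and connectivity unchanged). Overall, the cross-section is a single solid region. Net area = 657.35 mm².

657.35 mm²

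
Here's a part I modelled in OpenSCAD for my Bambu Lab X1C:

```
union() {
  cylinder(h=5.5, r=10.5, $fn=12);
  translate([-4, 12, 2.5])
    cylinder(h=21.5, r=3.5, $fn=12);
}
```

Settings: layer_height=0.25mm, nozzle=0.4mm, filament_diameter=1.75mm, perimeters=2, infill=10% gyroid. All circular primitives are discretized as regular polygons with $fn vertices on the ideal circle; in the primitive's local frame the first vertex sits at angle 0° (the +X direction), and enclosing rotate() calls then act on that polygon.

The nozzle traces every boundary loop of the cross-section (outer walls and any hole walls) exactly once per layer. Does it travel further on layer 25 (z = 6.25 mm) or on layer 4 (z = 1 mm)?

Layer 25 (z = 6.25): the cylinder is absent (z outside [0, 5.5]); the r=3.5 cylinder at (-4, 12) contributes a regular 12-gon of circumradius 3.5 (perimeter = 2·12·3.500·sin(180°/12) = 21.74 mm); Combining (union): only the r=3.5 cylinder at (-4, 12) is present, so the union is just that shape — boundary = 21.74 mm. So its perimeter = 21.74 mm. Layer 4 (z = 1): the r=10.5 cylinder gives a regular 12-gon of circumradius 10.5 (constant along its height) (perimeter = 2·12·10.500·sin(180°/12) = 65.22 mm); the cylinder at (-4, 12) is not intersected at this z (z outside [2.5, 24]); Combining (union): only the r=10.5 cylinder is present, so the union is just that shape — boundary = 65.22 mm. So its perimeter = 65.22 mm. Layer 4 is larger (65.22 vs 21.74 mm).

layer 4 (z = 1 mm)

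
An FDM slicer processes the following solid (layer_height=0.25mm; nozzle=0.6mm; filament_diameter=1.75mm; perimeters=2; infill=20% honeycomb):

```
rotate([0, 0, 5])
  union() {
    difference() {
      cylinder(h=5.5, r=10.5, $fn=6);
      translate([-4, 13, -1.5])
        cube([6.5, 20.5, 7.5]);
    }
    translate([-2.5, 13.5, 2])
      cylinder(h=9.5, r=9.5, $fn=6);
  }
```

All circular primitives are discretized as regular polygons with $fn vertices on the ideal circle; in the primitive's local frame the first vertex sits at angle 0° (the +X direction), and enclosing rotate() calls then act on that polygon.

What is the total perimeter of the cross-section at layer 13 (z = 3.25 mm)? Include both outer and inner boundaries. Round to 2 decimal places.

At z = 3.25 mm: the r=10.5 cylinder gives a regular 6-gon of circumradius 10.5 (constant along its height) (perimeter = 2·6·10.500·sin(180°/6) = 63.00 mm); the cube at (-4, 13) is present — its section is the full 6.5×20.5 rectangle (perimeter 54.00 mm); Taking the first minus the rest: starting from the r=10.5 cylinder, the 6.5×20.5 cube at (-4, 13) misses the remaining region (no effect) — boundary = 63.00 mm; the r=9.5 cylinder at (-2.5, 13.5) gives a regular 6-gon of circumradius 9.5 (constant along its height) (perimeter = 2·6·9.500·sin(180°/6) = 57.00 mm); Combining (union): the regions partially overlap (shared area 37.06 mm²), so the edge portions inside another operand are dropped and the merged outline is re-measured after clipping — boundary = 91.97 mm; (whole slice rotated 5° about Z — lengths, areas and connectivity unchanged). Overall, the cross-section is a single solid region. Total boundary length (outer) = 91.97 mm.

91.97 mm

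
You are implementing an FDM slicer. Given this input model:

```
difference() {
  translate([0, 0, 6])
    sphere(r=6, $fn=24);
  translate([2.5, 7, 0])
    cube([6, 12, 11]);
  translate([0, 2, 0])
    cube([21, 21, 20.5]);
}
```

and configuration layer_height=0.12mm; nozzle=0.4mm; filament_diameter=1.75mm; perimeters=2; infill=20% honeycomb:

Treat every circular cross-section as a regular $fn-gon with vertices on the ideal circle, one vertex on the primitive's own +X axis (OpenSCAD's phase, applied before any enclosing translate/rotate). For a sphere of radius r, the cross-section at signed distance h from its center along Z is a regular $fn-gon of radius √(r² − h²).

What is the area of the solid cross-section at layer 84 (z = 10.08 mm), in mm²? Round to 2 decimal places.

53.51 mm²

At z = 10.08 mm: the r=6 sphere slices to a regular 24-gon of circumradius 4.399 (√(r²−h²) with h=4.08 from center) (area = (24/2)·4.399²·sin(360°/24) = 60.11 mm²); the cube at (2.5, 7) is present — its section is the full 6×12 rectangle (area 72.00 mm²); the cube at (0, 2) (footprint 21×21) is included at this height (area 441.00 mm²); Subtracting the remaining from the first: starting from the r=6 sphere (60.11 mm²), the 6×12 cube at (2.5, 7) misses the remaining region (no effect); the 21×21 cube at (0, 2) partially overlaps it — only the 6.60 mm² overlap (of its 441.00 mm²) is removed, clipping the outline — area = 53.51 mm². Overall, the cross-section is a single solid region. Net area = 53.51 mm².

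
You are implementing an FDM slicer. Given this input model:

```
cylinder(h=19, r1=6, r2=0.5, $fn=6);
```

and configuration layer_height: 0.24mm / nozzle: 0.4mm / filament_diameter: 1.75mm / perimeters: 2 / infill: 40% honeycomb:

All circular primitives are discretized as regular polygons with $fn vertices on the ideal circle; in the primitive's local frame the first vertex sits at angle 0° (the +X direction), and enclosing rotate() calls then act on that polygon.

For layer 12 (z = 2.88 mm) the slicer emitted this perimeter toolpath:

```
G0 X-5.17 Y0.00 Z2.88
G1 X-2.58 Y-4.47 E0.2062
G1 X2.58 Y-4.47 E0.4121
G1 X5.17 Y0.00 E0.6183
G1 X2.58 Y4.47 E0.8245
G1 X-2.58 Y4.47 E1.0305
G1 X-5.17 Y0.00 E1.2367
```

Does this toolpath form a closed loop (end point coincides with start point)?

Start point (G0): (-5.17, 0.00). End point (last G1): the path returns to the start — closed.

yes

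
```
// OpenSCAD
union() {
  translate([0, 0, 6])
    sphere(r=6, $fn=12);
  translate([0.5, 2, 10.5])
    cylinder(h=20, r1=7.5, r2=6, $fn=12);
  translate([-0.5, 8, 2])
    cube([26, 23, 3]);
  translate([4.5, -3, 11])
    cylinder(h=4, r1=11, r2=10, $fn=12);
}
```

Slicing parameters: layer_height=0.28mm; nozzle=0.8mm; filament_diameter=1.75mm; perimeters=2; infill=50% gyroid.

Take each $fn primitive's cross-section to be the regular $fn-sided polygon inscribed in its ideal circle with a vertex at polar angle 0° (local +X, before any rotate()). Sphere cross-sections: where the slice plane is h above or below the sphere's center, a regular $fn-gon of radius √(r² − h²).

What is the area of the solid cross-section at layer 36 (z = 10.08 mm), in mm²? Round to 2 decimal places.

58.06 mm²

At z = 10.08 mm: the r=6 sphere contributes a regular 12-gon of circumradius √(6²−4.08²) = 4.399 (area = (12/2)·4.399²·sin(360°/12) = 58.06 mm²); the cone at (0.5, 2) is not intersected at this z (z outside [10.5, 30.5]); the cube at (-0.5, 8) is absent (z outside [2, 5]); the cone at (4.5, -3) is absent (z outside [11, 15]); Taking the union: only the r=6 sphere is present, so the union is just that shape — area = 58.06 mm². Overall, the cross-section is a single solid region. Net area = 58.06 mm².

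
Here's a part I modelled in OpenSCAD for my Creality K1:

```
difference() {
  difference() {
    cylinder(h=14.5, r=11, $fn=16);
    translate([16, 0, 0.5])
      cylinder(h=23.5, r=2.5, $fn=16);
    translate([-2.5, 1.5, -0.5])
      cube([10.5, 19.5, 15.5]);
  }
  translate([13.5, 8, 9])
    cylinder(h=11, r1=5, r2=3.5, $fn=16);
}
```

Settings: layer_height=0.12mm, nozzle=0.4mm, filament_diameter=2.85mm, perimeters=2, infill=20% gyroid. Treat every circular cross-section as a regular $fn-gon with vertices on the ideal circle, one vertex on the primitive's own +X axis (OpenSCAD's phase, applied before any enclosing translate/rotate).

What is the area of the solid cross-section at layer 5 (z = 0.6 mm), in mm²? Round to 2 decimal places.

At z = 0.6 mm: the r=11 cylinder gives a regular 16-gon of circumradius 11 (constant along its height) (area = (16/2)·11.000²·sin(360°/16) = 370.44 mm²); the r=2.5 cylinder at (16, 0) contributes a regular 16-gon of circumradius 2.5 (area = (16/2)·2.500²·sin(360°/16) = 19.13 mm²); the cube at (-2.5, 1.5) is present — its section is the full 10.5×19.5 rectangle (area 204.75 mm²); Subtracting the remaining from the first: starting from the r=11 cylinder (370.44 mm²), the r=2.5 cylinder at (16, 0) misses the remaining region (no effect); the 10.5×19.5 cube at (-2.5, 1.5) partially overlaps it — only the 89.37 mm² overlap (of its 204.75 mm²) is removed, clipping the outline — area = 281.07 mm²; the cone at (13.5, 8) does not reach this height (z outside [9, 20]); Subtracting the remaining from the first: none of the subtracted shapes is present at this height, so the result so far is unchanged — area = 281.07 mm². Overall, the cross-section is a single solid region. Net area = 281.07 mm².

281.07 mm²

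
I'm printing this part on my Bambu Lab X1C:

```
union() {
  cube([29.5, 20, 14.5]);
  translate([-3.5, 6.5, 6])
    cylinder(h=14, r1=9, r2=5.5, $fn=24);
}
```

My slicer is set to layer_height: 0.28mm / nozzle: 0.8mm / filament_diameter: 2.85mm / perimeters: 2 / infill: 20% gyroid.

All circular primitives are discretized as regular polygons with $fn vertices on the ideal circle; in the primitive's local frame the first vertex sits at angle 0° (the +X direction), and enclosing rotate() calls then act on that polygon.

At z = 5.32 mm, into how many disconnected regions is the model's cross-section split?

1

At z = 5.32 mm: the cube is present — its section is the full 29.5×20 rectangle; the cone at (-3.5, 6.5) is absent (z outside [6, 20]); Merging all regions: only the 29.5×20 cube is present, so the union is just that shape — 1 connected region. The result has 1 disconnected region.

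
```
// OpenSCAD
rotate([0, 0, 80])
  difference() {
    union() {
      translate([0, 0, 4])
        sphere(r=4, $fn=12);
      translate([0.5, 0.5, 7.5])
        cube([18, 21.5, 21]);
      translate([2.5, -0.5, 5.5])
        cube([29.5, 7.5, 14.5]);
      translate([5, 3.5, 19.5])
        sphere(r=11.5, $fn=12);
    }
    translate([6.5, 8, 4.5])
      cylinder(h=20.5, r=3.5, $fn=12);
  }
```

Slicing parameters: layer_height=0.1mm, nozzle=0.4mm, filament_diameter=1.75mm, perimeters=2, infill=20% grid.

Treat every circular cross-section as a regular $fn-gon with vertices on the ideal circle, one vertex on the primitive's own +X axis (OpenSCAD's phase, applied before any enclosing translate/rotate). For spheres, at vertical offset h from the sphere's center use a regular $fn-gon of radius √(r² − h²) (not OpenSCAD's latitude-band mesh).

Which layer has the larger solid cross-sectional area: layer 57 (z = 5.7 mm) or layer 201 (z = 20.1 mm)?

Layer 57 (z = 5.7): the r=4 sphere contributes a regular 12-gon of circumradius √(4²−1.7²) = 3.621 (area = (12/2)·3.621²·sin(360°/12) = 39.33 mm²); the cube at (0.5, 0.5) is absent (z outside [7.5, 28.5]); the cube at (2.5, -0.5) is present — its section is the full 29.5×7.5 rectangle (area 221.25 mm²); the sphere at (5, 3.5) is not intersected at this z (|z−center|=13.800 > r=11.5); Taking the union: the regions partially overlap — summed areas 260.58 mm² minus the doubly-counted overlap 2.32 mm² gives 258.26 mm² — area = 258.26 mm²; the r=3.5 cylinder at (6.5, 8) gives a regular 12-gon of circumradius 3.5 (constant along its height) (area = (12/2)·3.500²·sin(360°/12) = 36.75 mm²); Taking the first minus the rest: starting from the result so far (258.26 mm²), the r=3.5 cylinder at (6.5, 8) partially overlaps it — only the 11.64 mm² overlap (of its 36.75 mm²) is removed, clipping the outline — area = 246.62 mm²; (rotated 80° about Z; rotation is an isometry so areas/perimeters/island counts are preserved). So its area = 246.62 mm². Layer 201 (z = 20.1): the sphere is not intersected at this z (|z−center|=16.100 > r=4); the cube at (0.5, 0.5) (footprint 18×21.5) is included at this height (area 387.00 mm²); the cube at (2.5, -0.5) does not reach this height (z outside [5.5, 20]); the sphere at (5, 3.5): section is a regular 12-gon, circumradius = √(r²−h²) = √(11.5²−0.6²) = 11.484 (area = (12/2)·11.484²·sin(360°/12) = 395.67 mm²); Taking the union: the regions partially overlap — summed areas 782.67 mm² minus the doubly-counted overlap 194.63 mm² gives 588.04 mm² — area = 588.04 mm²; the cylinder at (6.5, 8): section is a regular 12-gon, circumradius r=3.5 (area = (12/2)·3.500²·sin(360°/12) = 36.75 mm²); Subtracting the remaining from the first: starting from the result so far (588.04 mm²), the r=3.5 cylinder at (6.5, 8) lies wholly inside it (removes its full 36.75 mm² and its 21.74 mm outline becomes a hole wall) — area = 551.29 mm²; (rotated 80° about Z; rotation is an isometry so areas/perimeters/island counts are preserved). So its area = 551.29 mm². Layer 201 is larger (551.29 vs 246.62 mm²).

layer 201 (z = 20.1 mm)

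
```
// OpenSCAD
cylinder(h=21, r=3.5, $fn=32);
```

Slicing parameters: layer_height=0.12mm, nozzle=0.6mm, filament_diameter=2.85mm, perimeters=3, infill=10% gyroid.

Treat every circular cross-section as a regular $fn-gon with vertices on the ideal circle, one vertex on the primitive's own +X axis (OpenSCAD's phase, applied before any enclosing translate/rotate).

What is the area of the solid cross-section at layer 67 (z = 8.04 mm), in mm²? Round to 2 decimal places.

38.24 mm²

At z = 8.04 mm: the cylinder: section is a regular 32-gon, circumradius r=3.5 (area = (32/2)·3.500²·sin(360°/32) = 38.24 mm²). Overall, the cross-section is a single solid region. Net area = 38.24 mm².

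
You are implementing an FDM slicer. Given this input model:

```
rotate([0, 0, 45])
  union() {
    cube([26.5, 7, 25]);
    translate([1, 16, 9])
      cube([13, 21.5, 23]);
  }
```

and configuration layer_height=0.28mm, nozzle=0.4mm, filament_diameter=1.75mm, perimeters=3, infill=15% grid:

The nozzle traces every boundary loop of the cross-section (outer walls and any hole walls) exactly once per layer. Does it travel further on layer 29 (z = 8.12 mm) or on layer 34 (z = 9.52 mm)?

Layer 29 (z = 8.12): the 26.5×7 cube contributes its full rectangle (perimeter 67.00 mm); the cube at (1, 16) is absent (z outside [9, 32]); Combining (union): only the 26.5×7 cube is present, so the union is just that shape — boundary = 67.00 mm; (rotated 45° about Z; rotation is an isometry so areas/perimeters/island counts are preserved). So its perimeter = 67.00 mm. Layer 34 (z = 9.52): the cube (footprint 26.5×7) is included at this height (perimeter 67.00 mm); the cube at (1, 16) (footprint 13×21.5) is included at this height (perimeter 69.00 mm); Combining (union): the 2 present regions are separate (no shared area or edge), so areas and boundary lengths simply add and each stays a separate island — boundary = 136.00 mm; (rotated 45° about Z; rotation is an isometry so areas/perimeters/island counts are preserved). So its perimeter = 136.00 mm. Layer 34 is larger (136.00 vs 67.00 mm).

layer 34 (z = 9.52 mm)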